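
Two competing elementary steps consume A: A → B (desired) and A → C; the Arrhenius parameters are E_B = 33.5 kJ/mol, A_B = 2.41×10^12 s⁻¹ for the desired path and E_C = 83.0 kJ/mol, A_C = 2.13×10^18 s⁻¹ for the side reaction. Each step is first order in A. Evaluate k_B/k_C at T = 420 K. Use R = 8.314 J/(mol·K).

k_B/k_C = (A_B/A_C)·exp[−(E_B−E_C)/(RT)] = (A_B/A_C)·exp[(E_C−E_B)/(RT)].
(E_C−E_B)/(RT) = (83.0−33.5)×10³/(8.314×420) = 49500/3492 = 14.18.
k_B/k_C = (2.41×10^12/2.13×10^18)·exp(14.18) = 1.131×10^-6 × 1.434×10^6 = 1.62.
Since E_B < E_C, lowering the temperature improves selectivity toward B.

1.62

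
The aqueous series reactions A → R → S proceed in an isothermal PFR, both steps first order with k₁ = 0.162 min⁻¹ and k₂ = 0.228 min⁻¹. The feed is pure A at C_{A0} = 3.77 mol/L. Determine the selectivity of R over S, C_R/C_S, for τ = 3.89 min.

1.73

Solving the coupled first-order balances gives C_R(τ) = [k₁/(k₂−k₁)]·C_{A0}·(e^(−k₁τ) − e^(−k₂τ)).
e^(−k₁τ) = e^(−0.162×3.89) = e^(−0.6302) = 0.5325; e^(−k₂τ) = e^(−0.8869) = 0.4119.
C_R = 0.162×3.77/(0.228−0.162) × (0.5325−0.4119) = 9.254×0.1206 = 1.116 mol/L.
C_A = C_{A0}e^(−k₁τ) = 2.008 mol/L, so C_S = C_{A0}−C_A−C_R = 0.6467 mol/L; C_R/C_S = 1.73.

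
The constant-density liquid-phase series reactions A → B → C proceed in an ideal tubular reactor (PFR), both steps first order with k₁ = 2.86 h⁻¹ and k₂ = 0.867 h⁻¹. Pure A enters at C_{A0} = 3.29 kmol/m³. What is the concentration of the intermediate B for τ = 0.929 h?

For first-order series with pure A initially, C_B(τ) = k₁C_{A0}/(k₂−k₁)·(e^(−k₁τ) − e^(−k₂τ)).
e^(−k₁τ) = e^(−2.86×0.929) = e^(−2.657) = 0.07016; e^(−k₂τ) = e^(−0.8054) = 0.4469.
C_B = 2.86×3.29/(0.867−2.86) × (0.07016−0.4469) = (-4.721)×(-0.3767) = 1.779 kmol/m³.

1.78 kmol/m³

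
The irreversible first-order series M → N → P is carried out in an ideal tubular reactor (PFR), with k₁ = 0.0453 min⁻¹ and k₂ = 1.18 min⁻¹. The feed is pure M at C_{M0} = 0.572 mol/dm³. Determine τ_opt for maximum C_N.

The intermediate peaks when r₁ = r₂, i.e. k₁e^(−k₁τ) = k₂e^(−k₂τ), giving τ_opt = ln(k₂/k₁)/(k₂−k₁).
= ln(1.18/0.0453)/(1.18−0.0453) = ln(26.05)/1.135 = 3.260/1.135 = 2.87 min.

2.87 min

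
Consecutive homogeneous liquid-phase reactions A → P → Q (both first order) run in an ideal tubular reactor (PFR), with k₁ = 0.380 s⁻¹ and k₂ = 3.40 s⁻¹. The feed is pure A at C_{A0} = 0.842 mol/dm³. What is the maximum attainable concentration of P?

For a first-order series the maximum intermediate yield is C_{P,max}/C_{A0} = (k₁/k₂)^[k₂/(k₂−k₁)].
= (0.380/3.40)^(3.40/(3.40−0.380)) = (0.1118)^(1.126) = 0.08483.
C_{P,max} = 0.08483×0.842 = 0.0714 mol/dm³.

0.0714 mol/dm³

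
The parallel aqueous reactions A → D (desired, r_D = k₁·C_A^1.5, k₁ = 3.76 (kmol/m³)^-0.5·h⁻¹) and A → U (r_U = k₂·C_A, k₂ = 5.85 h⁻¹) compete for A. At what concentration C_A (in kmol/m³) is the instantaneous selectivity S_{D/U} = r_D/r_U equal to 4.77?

55.1 kmol/m³

S_{D/U} = (k₁/k₂)·C_A^0.5 ⇒ C_A = (S·k₂/k₁)^(2).
= (4.77×5.85/3.76)^(2) = (7.421)^(2) = 55.1 kmol/m³.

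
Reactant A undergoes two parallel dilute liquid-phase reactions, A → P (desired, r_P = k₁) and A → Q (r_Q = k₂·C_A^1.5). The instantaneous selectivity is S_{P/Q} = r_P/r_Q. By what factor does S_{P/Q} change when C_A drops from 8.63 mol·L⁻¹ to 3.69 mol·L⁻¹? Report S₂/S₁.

3.58

S_{P/Q} = (k₁/k₂)·C_A^-1.5, so S₂/S₁ = (C_{A,2}/C_{A,1})^-1.5.
= (3.69/8.63)^(-1.5) = (0.4276)^(-1.5) = 3.58.
Selectivity toward P rises as C_A falls — low-concentration operation is favoured.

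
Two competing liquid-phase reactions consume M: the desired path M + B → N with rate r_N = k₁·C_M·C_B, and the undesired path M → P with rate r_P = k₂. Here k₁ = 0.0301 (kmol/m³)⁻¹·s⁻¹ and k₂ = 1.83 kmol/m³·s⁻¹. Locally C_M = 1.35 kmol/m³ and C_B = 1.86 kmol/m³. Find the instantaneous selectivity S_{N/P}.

S_{N/P} = r_N/r_P = (k₁·C_M·C_B)/(k₂) = (k₁/k₂)·C_M·C_B.
= (0.0301×1.350×1.860) / (1.83) = 0.07558/1.830 = 0.0413.
Since the desired path is higher order in M, keeping C_M high (PFR or concentrated feed) favours N.

0.0413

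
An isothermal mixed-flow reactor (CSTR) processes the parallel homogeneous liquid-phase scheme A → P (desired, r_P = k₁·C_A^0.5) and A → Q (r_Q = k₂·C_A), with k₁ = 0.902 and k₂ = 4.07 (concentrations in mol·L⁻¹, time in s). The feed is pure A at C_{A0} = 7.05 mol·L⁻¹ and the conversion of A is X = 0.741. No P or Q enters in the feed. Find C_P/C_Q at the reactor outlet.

Exit C_A = C_{A0}(1−X) = 7.05×0.259 = 1.826 mol·L⁻¹.
A CSTR operates uniformly at the exit composition, giving r_P = 1.219 and r_Q = 7.432 (each k·C_A^n at C_A = 1.826).
Overall selectivity = C_P/C_Q = r_Pτ/(r_Qτ) = r_P/r_Q = 0.164.

0.164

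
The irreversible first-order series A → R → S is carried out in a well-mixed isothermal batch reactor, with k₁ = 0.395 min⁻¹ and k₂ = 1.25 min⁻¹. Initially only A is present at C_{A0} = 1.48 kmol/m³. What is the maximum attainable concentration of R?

For a first-order series the maximum intermediate yield is C_{R,max}/C_{A0} = (k₁/k₂)^[k₂/(k₂−k₁)].
= (0.395/1.25)^(1.25/(1.25−0.395)) = (0.3160)^(1.462) = 0.1856.
C_{R,max} = 0.1856×1.48 = 0.275 kmol/m³.

0.275 kmol/m³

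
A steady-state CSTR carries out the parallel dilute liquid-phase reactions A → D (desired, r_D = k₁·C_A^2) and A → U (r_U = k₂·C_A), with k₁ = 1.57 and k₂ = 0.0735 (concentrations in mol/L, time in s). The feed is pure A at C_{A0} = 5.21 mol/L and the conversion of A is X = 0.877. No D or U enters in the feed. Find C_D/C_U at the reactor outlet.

13.7

Exit C_A = C_{A0}(1−X) = 5.21×0.123 = 0.6408 mol/L.
A CSTR operates uniformly at the exit composition, giving r_D = 0.6447 and r_U = 0.04710 (each k·C_A^n at C_A = 0.6408).
Overall selectivity = C_D/C_U = r_Dτ/(r_Uτ) = r_D/r_U = 13.7.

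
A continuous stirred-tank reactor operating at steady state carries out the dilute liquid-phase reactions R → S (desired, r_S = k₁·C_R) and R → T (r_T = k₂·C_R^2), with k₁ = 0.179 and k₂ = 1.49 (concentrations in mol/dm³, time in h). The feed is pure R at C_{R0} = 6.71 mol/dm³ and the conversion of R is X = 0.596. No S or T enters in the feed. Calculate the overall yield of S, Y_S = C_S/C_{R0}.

Exit C_R = C_{R0}(1−X) = 6.71×0.404 = 2.711 mol/dm³.
Rates in a CSTR are evaluated at the outlet concentration: r_S = 0.179×2.711 = 0.4852, r_T = 1.49×2.711^2 = 10.95.
Fraction of consumed R going to S: r_S/(r_S+r_T) = 0.04244.
C_S = 0.04244·C_{R0}·X = 0.04244×6.71×0.596 = 0.170 mol/dm³; Y_S = C_S/C_{R0} = 0.0253.

0.0253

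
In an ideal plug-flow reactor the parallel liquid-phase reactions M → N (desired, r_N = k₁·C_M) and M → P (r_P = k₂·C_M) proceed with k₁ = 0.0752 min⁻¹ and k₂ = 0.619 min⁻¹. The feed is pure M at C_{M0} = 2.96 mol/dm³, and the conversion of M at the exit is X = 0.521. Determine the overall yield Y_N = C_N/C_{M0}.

0.0564

C_M = C_{M0}(1−X) = 1.418 mol/dm³.
Both paths are first order in M, so the instantaneous fraction to N is constant: dC_N/d(−C_M) = k₁/(k₁+k₂) = 0.1083.
C_N = 0.1083·(C_{M0}−C_M) = 0.1083×1.542 = 0.167 mol/dm³.
Y_N = C_N/C_{M0} = 0.1671/2.96 = 0.0564.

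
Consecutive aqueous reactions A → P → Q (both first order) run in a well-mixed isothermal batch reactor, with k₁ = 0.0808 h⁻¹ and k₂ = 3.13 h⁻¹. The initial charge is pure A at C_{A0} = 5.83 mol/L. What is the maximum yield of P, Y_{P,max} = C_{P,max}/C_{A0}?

At the optimum, C_{P,max}/C_{A0} = (k₁/k₂)^[k₂/(k₂−k₁)].
= (0.0808/3.13)^(3.13/(3.13−0.0808)) = (0.02581)^(1.026) = 0.02343.

0.0234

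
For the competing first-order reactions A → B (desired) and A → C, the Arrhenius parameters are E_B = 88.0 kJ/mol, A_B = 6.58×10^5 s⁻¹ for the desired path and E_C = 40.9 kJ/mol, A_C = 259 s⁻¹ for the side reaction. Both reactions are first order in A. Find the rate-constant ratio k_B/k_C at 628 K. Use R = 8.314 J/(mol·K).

Since both paths have the same order in A, the concentration cancels and S_{B/C} = k_B/k_C = (A_B/A_C)·exp[(E_C−E_B)/(RT)].
(E_C−E_B)/(RT) = (40.9−88.0)×10³/(8.314×628) = -47100/5221 = -9.021.
k_B/k_C = (6.58×10^5/259)·exp(-9.021) = 2541 × 1.209×10^-4 = 0.307.

0.307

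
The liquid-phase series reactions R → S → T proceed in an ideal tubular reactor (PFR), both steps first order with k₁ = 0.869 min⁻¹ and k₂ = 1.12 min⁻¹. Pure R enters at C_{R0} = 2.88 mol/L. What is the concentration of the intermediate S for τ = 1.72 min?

0.784 mol/L

The intermediate concentration in a first-order A→B→C sequence is C_S = k₁C_{R0}(e^(−k₁τ) − e^(−k₂τ))/(k₂−k₁).
e^(−k₁τ) = e^(−0.869×1.72) = e^(−1.495) = 0.2243; e^(−k₂τ) = e^(−1.926) = 0.1457.
C_S = 0.869×2.88/(1.12−0.869) × (0.2243−0.1457) = 9.971×0.07865 = 0.7842 mol/L.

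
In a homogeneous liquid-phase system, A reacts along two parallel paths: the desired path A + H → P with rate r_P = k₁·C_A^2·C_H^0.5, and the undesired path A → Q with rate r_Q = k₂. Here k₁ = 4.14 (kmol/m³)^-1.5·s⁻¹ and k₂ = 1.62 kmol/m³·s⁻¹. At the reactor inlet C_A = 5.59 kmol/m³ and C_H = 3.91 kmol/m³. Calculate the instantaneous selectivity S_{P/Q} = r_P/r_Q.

S_{P/Q} = r_P/r_Q = (k₁·C_A^2·C_H^0.5)/(k₂) = (k₁/k₂)·C_A^2·C_H^0.5.
= (4.14×5.590^2×3.910^0.5) / (1.62) = 255.8/1.620 = 158.

158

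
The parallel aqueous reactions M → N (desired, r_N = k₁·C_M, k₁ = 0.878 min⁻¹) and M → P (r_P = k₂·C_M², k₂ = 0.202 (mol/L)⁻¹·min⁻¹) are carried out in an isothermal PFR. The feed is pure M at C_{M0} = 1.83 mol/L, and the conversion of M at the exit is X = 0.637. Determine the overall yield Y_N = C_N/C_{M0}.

0.497

C_M = C_{M0}(1−X) = 0.6643 mol/L.
Along a PFR/batch, dC_N/dC_M = −r_N/(r_N+r_P) = −k₁/(k₁+k₂·C_M).
Integrating from C_{M0} to C_M: C_N = (0.878/0.202)·ln[(0.878+0.202·1.83)/(0.878+0.202·0.664)] = 4.347·ln(1.248/1.012) = 0.9091 mol/L.
Y_N = C_N/C_{M0} = 0.9091/1.83 = 0.497.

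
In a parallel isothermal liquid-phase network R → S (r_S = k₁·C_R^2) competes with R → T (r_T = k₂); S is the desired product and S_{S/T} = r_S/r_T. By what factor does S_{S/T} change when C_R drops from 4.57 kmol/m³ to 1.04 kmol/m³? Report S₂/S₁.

S_{S/T} = (k₁/k₂)·C_R^2, so S₂/S₁ = (C_{R,2}/C_{R,1})^2.
= (1.04/4.57)^2 = (0.2276)^2 = 0.0518.

0.0518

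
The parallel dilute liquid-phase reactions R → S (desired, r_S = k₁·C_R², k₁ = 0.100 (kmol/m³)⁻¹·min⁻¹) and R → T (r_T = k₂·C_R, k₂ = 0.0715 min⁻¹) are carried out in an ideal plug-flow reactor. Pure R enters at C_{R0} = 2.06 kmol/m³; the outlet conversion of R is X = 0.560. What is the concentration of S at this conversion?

0.769 kmol/m³

C_R = C_{R0}(1−X) = 0.9064 kmol/m³.
Along a PFR/batch, dC_T/dC_R = −r_T/(r_S+r_T) = −k₂/(k₂+k₁·C_R).
Integrating from C_{R0} to C_R: C_T = (0.0715/0.100)·ln[(0.0715+0.100·2.06)/(0.0715+0.100·0.906)] = 0.7150·ln(0.2775/0.1621) = 0.3842 kmol/m³.
Then C_S = (C_{R0}−C_R) − C_T = 1.154 − 0.3842 = 0.7694 kmol/m³.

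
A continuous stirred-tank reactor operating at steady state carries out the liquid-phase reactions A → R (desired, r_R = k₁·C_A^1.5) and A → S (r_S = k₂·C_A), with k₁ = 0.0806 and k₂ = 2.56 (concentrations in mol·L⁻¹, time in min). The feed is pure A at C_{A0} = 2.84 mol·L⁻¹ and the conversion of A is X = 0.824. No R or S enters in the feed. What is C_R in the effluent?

0.0510 mol·L⁻¹

Exit C_A = C_{A0}(1−X) = 2.84×0.176 = 0.4998 mol·L⁻¹.
A CSTR operates uniformly at the exit composition, giving r_R = 0.02848 and r_S = 1.280 (each k·C_A^n at C_A = 0.4998).
Fraction of consumed A going to R: r_R/(r_R+r_S) = 0.02177.
C_R = 0.02177·C_{A0}·X = 0.02177×2.84×0.824 = 0.0510 mol·L⁻¹.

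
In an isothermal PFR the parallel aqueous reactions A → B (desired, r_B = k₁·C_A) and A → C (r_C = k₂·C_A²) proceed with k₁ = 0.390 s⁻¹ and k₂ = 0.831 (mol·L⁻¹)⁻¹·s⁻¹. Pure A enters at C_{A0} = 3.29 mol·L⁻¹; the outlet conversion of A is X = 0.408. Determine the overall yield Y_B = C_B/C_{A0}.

0.0630

C_A = C_{A0}(1−X) = 1.948 mol·L⁻¹.
Along a PFR/batch, dC_B/dC_A = −r_B/(r_B+r_C) = −k₁/(k₁+k₂·C_A).
Integrating from C_{A0} to C_A: C_B = (0.390/0.831)·ln[(0.390+0.831·3.29)/(0.390+0.831·1.95)] = 0.4693·ln(3.124/2.009) = 0.2073 mol·L⁻¹.
Y_B = C_B/C_{A0} = 0.2073/3.29 = 0.0630.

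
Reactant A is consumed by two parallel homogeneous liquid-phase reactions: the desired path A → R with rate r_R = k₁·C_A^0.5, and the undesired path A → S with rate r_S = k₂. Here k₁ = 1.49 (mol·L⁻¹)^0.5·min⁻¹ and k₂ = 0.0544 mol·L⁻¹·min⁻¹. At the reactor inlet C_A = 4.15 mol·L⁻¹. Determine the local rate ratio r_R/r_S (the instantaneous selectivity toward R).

55.8

S_{R/S} = r_R/r_S = (k₁·C_A^0.5)/(k₂) = (k₁/k₂)·C_A^0.5.
= (1.49×4.150^0.5) / (0.0544) = 3.035/0.05440 = 55.8.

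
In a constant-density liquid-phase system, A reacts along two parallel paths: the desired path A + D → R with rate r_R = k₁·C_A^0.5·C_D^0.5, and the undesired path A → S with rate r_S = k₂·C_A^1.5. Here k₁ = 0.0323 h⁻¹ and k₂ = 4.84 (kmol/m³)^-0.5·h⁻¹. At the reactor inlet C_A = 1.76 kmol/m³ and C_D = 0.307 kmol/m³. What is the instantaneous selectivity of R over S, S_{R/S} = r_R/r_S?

0.00210

S_{R/S} = r_R/r_S = (k₁·C_A^0.5·C_D^0.5)/(k₂·C_A^1.5) = (k₁/k₂)·C_A⁻¹·C_D^0.5.
= (0.0323×1.760^0.5×0.3070^0.5) / (4.84×1.760^1.5) = 0.02374/11.30 = 0.00210.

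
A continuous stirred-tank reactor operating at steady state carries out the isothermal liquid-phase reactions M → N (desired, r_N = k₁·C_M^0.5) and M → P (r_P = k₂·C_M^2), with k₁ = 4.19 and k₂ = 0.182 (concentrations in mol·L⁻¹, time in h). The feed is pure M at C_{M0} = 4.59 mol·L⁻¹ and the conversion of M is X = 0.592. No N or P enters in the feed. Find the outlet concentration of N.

2.45 mol·L⁻¹

Exit C_M = C_{M0}(1−X) = 4.59×0.408 = 1.873 mol·L⁻¹.
Rates in a CSTR are evaluated at the outlet concentration: r_N = 4.19×1.873^0.5 = 5.734, r_P = 0.182×1.873^2 = 0.6383.
Fraction of consumed M going to N: r_N/(r_N+r_P) = 0.8998.
C_N = 0.8998·C_{M0}·X = 0.8998×4.59×0.592 = 2.45 mol·L⁻¹.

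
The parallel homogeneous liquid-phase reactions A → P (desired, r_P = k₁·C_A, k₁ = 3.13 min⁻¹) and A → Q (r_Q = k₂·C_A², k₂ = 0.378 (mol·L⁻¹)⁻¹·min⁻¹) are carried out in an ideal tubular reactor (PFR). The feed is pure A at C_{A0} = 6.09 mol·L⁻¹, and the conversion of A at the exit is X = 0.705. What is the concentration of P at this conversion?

C_A = C_{A0}(1−X) = 1.797 mol·L⁻¹.
Along a PFR/batch, dC_P/dC_A = −r_P/(r_P+r_Q) = −k₁/(k₁+k₂·C_A).
Integrating from C_{A0} to C_A: C_P = (3.13/0.378)·ln[(3.13+0.378·6.09)/(3.13+0.378·1.80)] = 8.280·ln(5.432/3.809) = 2.939 mol·L⁻¹.

2.94 mol·L⁻¹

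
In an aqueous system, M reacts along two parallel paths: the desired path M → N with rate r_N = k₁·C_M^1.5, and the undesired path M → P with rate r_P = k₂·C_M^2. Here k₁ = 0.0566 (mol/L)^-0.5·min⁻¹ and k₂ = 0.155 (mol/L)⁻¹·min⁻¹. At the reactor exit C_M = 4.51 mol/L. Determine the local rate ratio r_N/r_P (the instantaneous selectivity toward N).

0.172

S_{N/P} = r_N/r_P = (k₁·C_M^1.5)/(k₂·C_M^2) = (k₁/k₂)·C_M^-0.5.
= (0.0566×4.510^1.5) / (0.155×4.510^2) = 0.5421/3.153 = 0.172.
The undesired path is higher order in M, so low C_M (CSTR or dilute feed) favours N.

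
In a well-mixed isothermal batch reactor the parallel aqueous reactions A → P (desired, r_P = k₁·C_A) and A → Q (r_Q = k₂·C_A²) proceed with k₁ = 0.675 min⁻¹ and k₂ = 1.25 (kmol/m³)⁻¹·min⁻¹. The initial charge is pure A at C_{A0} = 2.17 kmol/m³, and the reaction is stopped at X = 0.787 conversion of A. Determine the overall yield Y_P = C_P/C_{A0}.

0.248

C_A = C_{A0}(1−X) = 0.4622 kmol/m³.
Along a PFR/batch, dC_P/dC_A = −r_P/(r_P+r_Q) = −k₁/(k₁+k₂·C_A).
Integrating from C_{A0} to C_A: C_P = (0.675/1.25)·ln[(0.675+1.25·2.17)/(0.675+1.25·0.462)] = 0.5400·ln(3.388/1.253) = 0.5372 kmol/m³.
Y_P = C_P/C_{A0} = 0.5372/2.17 = 0.248.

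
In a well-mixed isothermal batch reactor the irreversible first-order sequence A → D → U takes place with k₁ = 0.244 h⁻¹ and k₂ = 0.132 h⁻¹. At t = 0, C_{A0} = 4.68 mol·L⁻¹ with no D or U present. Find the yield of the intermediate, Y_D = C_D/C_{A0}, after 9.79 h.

The intermediate concentration in a first-order A→B→C sequence is C_D = k₁C_{A0}(e^(−k₁t) − e^(−k₂t))/(k₂−k₁).
e^(−k₁t) = e^(−0.244×9.79) = e^(−2.389) = 0.09174; e^(−k₂t) = e^(−1.292) = 0.2746.
C_D = 0.244×4.68/(0.132−0.244) × (0.09174−0.2746) = (-10.20)×(-0.1829) = 1.865 mol·L⁻¹.
Y_D = C_D/C_{A0} = 1.865/4.68 = 0.398.

0.398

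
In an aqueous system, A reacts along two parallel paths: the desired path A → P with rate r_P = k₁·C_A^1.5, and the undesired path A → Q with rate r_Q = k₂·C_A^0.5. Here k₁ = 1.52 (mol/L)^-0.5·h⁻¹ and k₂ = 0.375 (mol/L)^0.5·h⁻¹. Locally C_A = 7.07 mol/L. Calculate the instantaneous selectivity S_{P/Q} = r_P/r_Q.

28.7

S_{P/Q} = r_P/r_Q = (k₁·C_A^1.5)/(k₂·C_A^0.5) = (k₁/k₂)·C_A.
= (1.52×7.070^1.5) / (0.375×7.070^0.5) = 28.57/0.9971 = 28.7.
Since the desired path is higher order in A, keeping C_A high (PFR or concentrated feed) favours P.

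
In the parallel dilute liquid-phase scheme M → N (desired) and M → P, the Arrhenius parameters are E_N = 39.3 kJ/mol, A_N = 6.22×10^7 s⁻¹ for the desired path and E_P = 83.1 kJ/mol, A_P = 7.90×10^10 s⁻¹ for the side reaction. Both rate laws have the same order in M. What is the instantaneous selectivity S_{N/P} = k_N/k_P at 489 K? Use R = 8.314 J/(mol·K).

Since both paths have the same order in M, the concentration cancels and S_{N/P} = k_N/k_P = (A_N/A_P)·exp[(E_P−E_N)/(RT)].
(E_P−E_N)/(RT) = (83.1−39.3)×10³/(8.314×489) = 43800/4066 = 10.77.
k_N/k_P = (6.22×10^7/7.90×10^10)·exp(10.77) = 7.873×10^-4 × 47737 = 37.6.
Since E_N < E_P, lowering the temperature improves selectivity toward N.

37.6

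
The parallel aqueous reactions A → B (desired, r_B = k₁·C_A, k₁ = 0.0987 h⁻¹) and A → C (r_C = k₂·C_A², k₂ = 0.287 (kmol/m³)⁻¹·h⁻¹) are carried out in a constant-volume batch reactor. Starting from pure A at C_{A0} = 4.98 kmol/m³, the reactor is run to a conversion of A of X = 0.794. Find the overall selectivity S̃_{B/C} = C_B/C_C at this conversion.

C_A = C_{A0}(1−X) = 1.026 kmol/m³.
Along a PFR/batch, dC_B/dC_A = −r_B/(r_B+r_C) = −k₁/(k₁+k₂·C_A).
Integrating from C_{A0} to C_A: C_B = (0.0987/0.287)·ln[(0.0987+0.287·4.98)/(0.0987+0.287·1.03)] = 0.3439·ln(1.528/0.3931) = 0.4669 kmol/m³.
C_C = (C_{A0}−C_A)−C_B = 3.487 kmol/m³; S̃_{B/C} = 0.4669/3.487 = 0.134.

0.134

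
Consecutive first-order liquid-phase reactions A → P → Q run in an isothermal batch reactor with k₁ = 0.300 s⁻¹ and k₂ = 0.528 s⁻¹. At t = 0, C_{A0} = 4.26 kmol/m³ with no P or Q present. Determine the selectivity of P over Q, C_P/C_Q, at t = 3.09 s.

The intermediate concentration in a first-order A→B→C sequence is C_P = k₁C_{A0}(e^(−k₁t) − e^(−k₂t))/(k₂−k₁).
e^(−k₁t) = e^(−0.300×3.09) = e^(−0.9270) = 0.3957; e^(−k₂t) = e^(−1.632) = 0.1956.
C_P = 0.300×4.26/(0.528−0.300) × (0.3957−0.1956) = 5.605×0.2001 = 1.122 kmol/m³.
C_A = C_{A0}e^(−k₁t) = 1.686 kmol/m³, so C_Q = C_{A0}−C_A−C_P = 1.452 kmol/m³; C_P/C_Q = 0.772.

0.772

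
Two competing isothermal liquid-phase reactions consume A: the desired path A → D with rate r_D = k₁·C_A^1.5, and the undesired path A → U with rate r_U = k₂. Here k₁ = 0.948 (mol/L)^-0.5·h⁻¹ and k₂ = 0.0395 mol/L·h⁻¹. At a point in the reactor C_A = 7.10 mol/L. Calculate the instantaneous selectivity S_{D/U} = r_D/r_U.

S_{D/U} = r_D/r_U = (k₁·C_A^1.5)/(k₂) = (k₁/k₂)·C_A^1.5.
= (0.948×7.100^1.5) / (0.0395) = 17.93/0.03950 = 454.
Since the desired path is higher order in A, keeping C_A high (PFR or concentrated feed) favours D.

454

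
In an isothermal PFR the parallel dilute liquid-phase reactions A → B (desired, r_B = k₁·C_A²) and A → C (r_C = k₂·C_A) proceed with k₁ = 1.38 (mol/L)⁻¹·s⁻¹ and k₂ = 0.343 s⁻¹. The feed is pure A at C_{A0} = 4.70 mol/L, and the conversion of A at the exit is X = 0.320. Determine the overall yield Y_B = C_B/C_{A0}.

0.301

C_A = C_{A0}(1−X) = 3.196 mol/L.
Along a PFR/batch, dC_C/dC_A = −r_C/(r_B+r_C) = −k₂/(k₂+k₁·C_A).
Integrating from C_{A0} to C_A: C_C = (0.343/1.38)·ln[(0.343+1.38·4.70)/(0.343+1.38·3.20)] = 0.2486·ln(6.829/4.753) = 0.09005 mol/L.
Then C_B = (C_{A0}−C_A) − C_C = 1.504 − 0.09005 = 1.414 mol/L.
Y_B = C_B/C_{A0} = 1.414/4.70 = 0.301.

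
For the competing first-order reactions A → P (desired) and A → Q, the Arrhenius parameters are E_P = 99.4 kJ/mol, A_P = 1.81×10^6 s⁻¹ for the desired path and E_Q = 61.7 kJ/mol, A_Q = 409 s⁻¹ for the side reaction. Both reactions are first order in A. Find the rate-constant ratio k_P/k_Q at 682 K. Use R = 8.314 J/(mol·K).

5.73

k_P/k_Q = (A_P/A_Q)·exp[−(E_P−E_Q)/(RT)] = (A_P/A_Q)·exp[(E_Q−E_P)/(RT)].
(E_Q−E_P)/(RT) = (61.7−99.4)×10³/(8.314×682) = -37700/5670 = -6.649.
k_P/k_Q = (1.81×10^6/409)·exp(-6.649) = 4425 × 0.001296 = 5.73.
Since E_P > E_Q, raising the temperature improves selectivity toward P.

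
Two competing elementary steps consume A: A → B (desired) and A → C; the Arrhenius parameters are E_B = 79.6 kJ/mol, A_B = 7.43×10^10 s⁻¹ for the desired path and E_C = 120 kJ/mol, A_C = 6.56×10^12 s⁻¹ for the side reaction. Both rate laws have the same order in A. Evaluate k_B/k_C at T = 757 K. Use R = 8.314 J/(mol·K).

6.95

k_B/k_C = (A_B/A_C)·exp[−(E_B−E_C)/(RT)] = (A_B/A_C)·exp[(E_C−E_B)/(RT)].
(E_C−E_B)/(RT) = (120−79.6)×10³/(8.314×757) = 40400/6294 = 6.419.
k_B/k_C = (7.43×10^10/6.56×10^12)·exp(6.419) = 0.01133 × 613.5 = 6.95.
Since E_B < E_C, lowering the temperature improves selectivity toward B.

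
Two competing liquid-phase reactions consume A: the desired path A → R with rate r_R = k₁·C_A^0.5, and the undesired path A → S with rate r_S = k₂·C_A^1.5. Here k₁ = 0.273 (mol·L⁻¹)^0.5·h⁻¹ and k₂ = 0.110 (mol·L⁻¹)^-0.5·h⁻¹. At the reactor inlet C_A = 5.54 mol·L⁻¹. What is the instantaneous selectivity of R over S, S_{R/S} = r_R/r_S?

S_{R/S} = r_R/r_S = (k₁·C_A^0.5)/(k₂·C_A^1.5) = (k₁/k₂)·C_A⁻¹.
= (0.273×5.540^0.5) / (0.110×5.540^1.5) = 0.6426/1.434 = 0.448.
The undesired path is higher order in A, so low C_A (CSTR or dilute feed) favours R.

0.448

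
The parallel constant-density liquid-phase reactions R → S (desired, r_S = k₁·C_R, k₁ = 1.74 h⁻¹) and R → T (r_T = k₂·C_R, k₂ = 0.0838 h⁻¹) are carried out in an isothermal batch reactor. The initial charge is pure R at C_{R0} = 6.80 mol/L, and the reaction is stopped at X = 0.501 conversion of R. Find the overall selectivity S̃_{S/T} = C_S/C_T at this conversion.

20.8

C_R = C_{R0}(1−X) = 3.393 mol/L.
Both paths are first order in R, so the instantaneous fraction to S is constant: dC_S/d(−C_R) = k₁/(k₁+k₂) = 0.9541.
C_S = 0.9541·(C_{R0}−C_R) = 0.9541×3.407 = 3.25 mol/L.
C_T = (C_{R0}−C_R)−C_S = 0.1565 mol/L; S̃_{S/T} = 3.250/0.1565 = 20.8.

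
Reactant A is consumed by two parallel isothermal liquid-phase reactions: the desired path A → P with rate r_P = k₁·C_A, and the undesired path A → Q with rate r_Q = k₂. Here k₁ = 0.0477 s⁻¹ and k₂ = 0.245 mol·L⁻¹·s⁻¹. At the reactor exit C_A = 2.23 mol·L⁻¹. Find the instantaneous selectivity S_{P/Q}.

S_{P/Q} = r_P/r_Q = (k₁·C_A)/(k₂) = (k₁/k₂)·C_A.
= (0.0477×2.230) / (0.245) = 0.1064/0.2450 = 0.434.
Since the desired path is higher order in A, keeping C_A high (PFR or concentrated feed) favours P.

0.434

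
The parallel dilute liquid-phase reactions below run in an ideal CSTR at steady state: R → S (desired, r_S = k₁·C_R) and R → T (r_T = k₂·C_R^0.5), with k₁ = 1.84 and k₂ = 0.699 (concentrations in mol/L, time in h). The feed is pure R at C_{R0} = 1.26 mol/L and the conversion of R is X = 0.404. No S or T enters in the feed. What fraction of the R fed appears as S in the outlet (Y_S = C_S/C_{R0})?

Exit C_R = C_{R0}(1−X) = 1.26×0.596 = 0.7510 mol/L.
In a CSTR the entire volume is at exit conditions, so r_S = 1.84×0.7510 = 1.382 and r_T = 0.699×0.7510^0.5 = 0.6057.
Fraction of consumed R going to S: r_S/(r_S+r_T) = 0.6952.
C_S = 0.6952·C_{R0}·X = 0.6952×1.26×0.404 = 0.354 mol/L; Y_S = C_S/C_{R0} = 0.281.

0.281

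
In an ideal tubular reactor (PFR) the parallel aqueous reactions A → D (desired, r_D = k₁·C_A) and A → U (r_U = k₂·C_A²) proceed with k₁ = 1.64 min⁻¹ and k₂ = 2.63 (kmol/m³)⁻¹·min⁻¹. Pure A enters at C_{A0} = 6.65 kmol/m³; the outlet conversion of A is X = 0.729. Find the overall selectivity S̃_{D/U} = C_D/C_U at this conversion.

C_A = C_{A0}(1−X) = 1.802 kmol/m³.
Along a PFR/batch, dC_D/dC_A = −r_D/(r_D+r_U) = −k₁/(k₁+k₂·C_A).
Integrating from C_{A0} to C_A: C_D = (1.64/2.63)·ln[(1.64+2.63·6.65)/(1.64+2.63·1.80)] = 0.6236·ln(19.13/6.380) = 0.6848 kmol/m³.
C_U = (C_{A0}−C_A)−C_D = 4.163 kmol/m³; S̃_{D/U} = 0.6848/4.163 = 0.164.

0.164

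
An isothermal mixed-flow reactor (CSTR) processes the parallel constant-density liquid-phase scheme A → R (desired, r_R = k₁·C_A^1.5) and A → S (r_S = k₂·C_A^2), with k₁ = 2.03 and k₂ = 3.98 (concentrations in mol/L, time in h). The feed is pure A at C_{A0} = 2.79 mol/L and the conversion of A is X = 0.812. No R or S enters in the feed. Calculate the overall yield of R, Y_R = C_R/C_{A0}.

Exit C_A = C_{A0}(1−X) = 2.79×0.188 = 0.5245 mol/L.
In a CSTR the entire volume is at exit conditions, so r_R = 2.03×0.5245^1.5 = 0.7712 and r_S = 3.98×0.5245^2 = 1.095.
Fraction of consumed A going to R: r_R/(r_R+r_S) = 0.4132.
C_R = 0.4132·C_{A0}·X = 0.4132×2.79×0.812 = 0.936 mol/L; Y_R = C_R/C_{A0} = 0.336.

0.336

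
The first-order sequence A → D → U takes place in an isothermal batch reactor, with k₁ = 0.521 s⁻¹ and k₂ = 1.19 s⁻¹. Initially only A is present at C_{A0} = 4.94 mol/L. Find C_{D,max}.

1.14 mol/L

At the optimum, C_{D,max}/C_{A0} = (k₁/k₂)^[k₂/(k₂−k₁)].
= (0.521/1.19)^(1.19/(1.19−0.521)) = (0.4378)^(1.779) = 0.2301.
C_{D,max} = 0.2301×4.94 = 1.14 mol/L.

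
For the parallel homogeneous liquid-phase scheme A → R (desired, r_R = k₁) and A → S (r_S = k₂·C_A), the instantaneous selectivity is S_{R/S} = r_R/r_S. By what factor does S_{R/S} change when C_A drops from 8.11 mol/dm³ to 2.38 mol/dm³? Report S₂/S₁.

S_{R/S} = (k₁/k₂)·C_A⁻¹, so S₂/S₁ = (C_{A,2}/C_{A,1})⁻¹.
= 8.11/2.38 = 3.41.
Selectivity toward R rises as C_A falls — low-concentration operation is favoured.

3.41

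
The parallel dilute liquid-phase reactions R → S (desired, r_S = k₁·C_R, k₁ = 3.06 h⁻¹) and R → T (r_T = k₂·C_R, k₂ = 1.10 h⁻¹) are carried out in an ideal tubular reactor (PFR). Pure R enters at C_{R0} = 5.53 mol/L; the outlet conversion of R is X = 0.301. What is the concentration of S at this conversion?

1.22 mol/L

C_R = C_{R0}(1−X) = 3.865 mol/L.
Both paths are first order in R, so the instantaneous fraction to S is constant: dC_S/d(−C_R) = k₁/(k₁+k₂) = 0.7356.
C_S = 0.7356·(C_{R0}−C_R) = 0.7356×1.665 = 1.22 mol/L.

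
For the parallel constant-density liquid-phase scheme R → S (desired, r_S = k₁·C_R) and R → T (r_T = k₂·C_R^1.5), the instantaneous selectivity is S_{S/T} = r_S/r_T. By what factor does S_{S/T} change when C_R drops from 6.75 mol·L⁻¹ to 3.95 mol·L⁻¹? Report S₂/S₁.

1.31

S_{S/T} = (k₁/k₂)·C_R^-0.5, so S₂/S₁ = (C_{R,2}/C_{R,1})^-0.5.
= (3.95/6.75)^(-0.5) = (0.5852)^(-0.5) = 1.31.
Selectivity toward S rises as C_R falls — low-concentration operation is favoured.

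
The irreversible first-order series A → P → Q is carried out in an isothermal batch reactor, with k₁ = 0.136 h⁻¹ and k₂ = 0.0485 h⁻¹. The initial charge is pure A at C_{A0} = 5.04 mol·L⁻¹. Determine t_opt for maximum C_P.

Setting dC_P/dt = 0 gives t_opt = ln(k₂/k₁)/(k₂−k₁).
= ln(0.0485/0.136)/(0.0485−0.136) = ln(0.3566)/-0.08750 = -1.031/-0.08750 = 11.8 h.

11.8 h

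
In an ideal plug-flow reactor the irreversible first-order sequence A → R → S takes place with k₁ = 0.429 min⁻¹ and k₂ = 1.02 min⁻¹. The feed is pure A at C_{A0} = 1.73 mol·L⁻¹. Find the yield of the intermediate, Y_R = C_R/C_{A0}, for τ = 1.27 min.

For first-order series with pure A initially, C_R(τ) = k₁C_{A0}/(k₂−k₁)·(e^(−k₁τ) − e^(−k₂τ)).
e^(−k₁τ) = e^(−0.429×1.27) = e^(−0.5448) = 0.5799; e^(−k₂τ) = e^(−1.295) = 0.2738.
C_R = 0.429×1.73/(1.02−0.429) × (0.5799−0.2738) = 1.256×0.3062 = 0.3845 mol·L⁻¹.
Y_R = C_R/C_{A0} = 0.3845/1.73 = 0.222.

0.222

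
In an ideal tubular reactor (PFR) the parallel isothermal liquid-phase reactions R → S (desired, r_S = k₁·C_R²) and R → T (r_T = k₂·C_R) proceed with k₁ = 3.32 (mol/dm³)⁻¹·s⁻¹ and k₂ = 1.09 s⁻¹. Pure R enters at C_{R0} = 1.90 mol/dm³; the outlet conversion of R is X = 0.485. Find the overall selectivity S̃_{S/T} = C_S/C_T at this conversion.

4.26

C_R = C_{R0}(1−X) = 0.9785 mol/dm³.
Along a PFR/batch, dC_T/dC_R = −r_T/(r_S+r_T) = −k₂/(k₂+k₁·C_R).
Integrating from C_{R0} to C_R: C_T = (1.09/3.32)·ln[(1.09+3.32·1.90)/(1.09+3.32·0.978)] = 0.3283·ln(7.398/4.339) = 0.1752 mol/dm³.
Then C_S = (C_{R0}−C_R) − C_T = 0.9215 − 0.1752 = 0.7463 mol/dm³.
S̃_{S/T} = C_S/C_T = 0.7463/0.1752 = 4.26.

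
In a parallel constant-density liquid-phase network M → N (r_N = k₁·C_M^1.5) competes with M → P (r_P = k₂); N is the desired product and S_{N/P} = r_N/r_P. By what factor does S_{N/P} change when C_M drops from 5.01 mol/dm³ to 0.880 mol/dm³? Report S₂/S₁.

0.0736

S_{N/P} = (k₁/k₂)·C_M^1.5, so S₂/S₁ = (C_{M,2}/C_{M,1})^1.5.
= (0.880/5.01)^1.5 = (0.1756)^1.5 = 0.0736.
Selectivity toward N falls as C_M falls — high-concentration operation is favoured.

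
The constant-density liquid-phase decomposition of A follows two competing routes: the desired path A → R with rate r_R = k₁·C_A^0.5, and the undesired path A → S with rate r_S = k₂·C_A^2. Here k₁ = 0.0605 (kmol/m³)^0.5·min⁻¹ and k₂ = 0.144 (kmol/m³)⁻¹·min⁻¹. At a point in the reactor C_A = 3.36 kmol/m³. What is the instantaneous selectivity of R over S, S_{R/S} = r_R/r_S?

0.0682

S_{R/S} = r_R/r_S = (k₁·C_A^0.5)/(k₂·C_A^2) = (k₁/k₂)·C_A^-1.5.
= (0.0605×3.360^0.5) / (0.144×3.360^2) = 0.1109/1.626 = 0.0682.
The undesired path is higher order in A, so low C_A (CSTR or dilute feed) favours R.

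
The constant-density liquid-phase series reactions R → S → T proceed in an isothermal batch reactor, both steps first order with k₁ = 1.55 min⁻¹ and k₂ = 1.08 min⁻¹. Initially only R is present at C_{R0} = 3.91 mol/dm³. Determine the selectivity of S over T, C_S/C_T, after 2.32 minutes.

For first-order series with pure R initially, C_S(t) = k₁C_{R0}/(k₂−k₁)·(e^(−k₁t) − e^(−k₂t)).
e^(−k₁t) = e^(−1.55×2.32) = e^(−3.596) = 0.02743; e^(−k₂t) = e^(−2.506) = 0.08163.
C_S = 1.55×3.91/(1.08−1.55) × (0.02743−0.08163) = (-12.89)×(-0.05419) = 0.6988 mol/dm³.
C_R = C_{R0}e^(−k₁t) = 0.1073 mol/dm³, so C_T = C_{R0}−C_R−C_S = 3.104 mol/dm³; C_S/C_T = 0.225.

0.225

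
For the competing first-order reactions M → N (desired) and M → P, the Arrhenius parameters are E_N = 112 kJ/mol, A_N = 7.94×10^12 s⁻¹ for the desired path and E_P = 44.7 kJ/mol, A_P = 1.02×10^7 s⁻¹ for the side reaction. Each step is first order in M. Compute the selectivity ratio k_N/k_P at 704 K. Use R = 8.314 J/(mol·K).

Since both paths have the same order in M, the concentration cancels and S_{N/P} = k_N/k_P = (A_N/A_P)·exp[(E_P−E_N)/(RT)].
(E_P−E_N)/(RT) = (44.7−112)×10³/(8.314×704) = -67300/5853 = -11.50.
k_N/k_P = (7.94×10^12/1.02×10^7)·exp(-11.50) = 7.784×10^5 × 1.015×10^-5 = 7.90.
Since E_N > E_P, raising the temperature improves selectivity toward N.

7.90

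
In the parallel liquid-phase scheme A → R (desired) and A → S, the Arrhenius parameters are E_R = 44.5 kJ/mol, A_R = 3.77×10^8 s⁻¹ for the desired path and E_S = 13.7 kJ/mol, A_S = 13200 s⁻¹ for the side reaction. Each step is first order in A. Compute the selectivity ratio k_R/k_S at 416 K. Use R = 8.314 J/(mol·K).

3.87

With equal orders, S_{R/S} = k_R/k_S = (A_R/A_S)·exp[(E_S−E_R)/(RT)].
(E_S−E_R)/(RT) = (13.7−44.5)×10³/(8.314×416) = -30800/3459 = -8.905.
k_R/k_S = (3.77×10^8/13200)·exp(-8.905) = 28561 × 1.357×10^-4 = 3.87.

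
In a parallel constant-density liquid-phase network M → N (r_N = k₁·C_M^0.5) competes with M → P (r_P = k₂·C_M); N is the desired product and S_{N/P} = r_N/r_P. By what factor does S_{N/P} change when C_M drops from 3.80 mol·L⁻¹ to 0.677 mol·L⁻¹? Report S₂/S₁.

2.37

S_{N/P} = (k₁/k₂)·C_M^-0.5, so S₂/S₁ = (C_{M,2}/C_{M,1})^-0.5.
= (0.677/3.80)^(-0.5) = (0.1782)^(-0.5) = 2.37.
Selectivity toward N rises as C_M falls — low-concentration operation is favoured.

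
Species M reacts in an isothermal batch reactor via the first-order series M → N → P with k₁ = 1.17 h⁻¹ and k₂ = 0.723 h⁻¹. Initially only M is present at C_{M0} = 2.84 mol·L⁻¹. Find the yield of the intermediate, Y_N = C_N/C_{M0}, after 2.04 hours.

0.358

The intermediate concentration in a first-order A→B→C sequence is C_N = k₁C_{M0}(e^(−k₁t) − e^(−k₂t))/(k₂−k₁).
e^(−k₁t) = e^(−1.17×2.04) = e^(−2.387) = 0.09192; e^(−k₂t) = e^(−1.475) = 0.2288.
C_N = 1.17×2.84/(0.723−1.17) × (0.09192−0.2288) = (-7.434)×(-0.1369) = 1.017 mol·L⁻¹.
Y_N = C_N/C_{M0} = 1.017/2.84 = 0.358.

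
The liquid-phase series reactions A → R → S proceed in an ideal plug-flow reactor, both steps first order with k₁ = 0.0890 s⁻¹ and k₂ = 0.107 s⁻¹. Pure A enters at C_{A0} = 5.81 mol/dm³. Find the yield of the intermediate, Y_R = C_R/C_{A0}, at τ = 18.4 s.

0.271

The intermediate concentration in a first-order A→B→C sequence is C_R = k₁C_{A0}(e^(−k₁τ) − e^(−k₂τ))/(k₂−k₁).
e^(−k₁τ) = e^(−0.0890×18.4) = e^(−1.638) = 0.1944; e^(−k₂τ) = e^(−1.969) = 0.1396.
C_R = 0.0890×5.81/(0.107−0.0890) × (0.1944−0.1396) = 28.73×0.05482 = 1.575 mol/dm³.
Y_R = C_R/C_{A0} = 1.575/5.81 = 0.271.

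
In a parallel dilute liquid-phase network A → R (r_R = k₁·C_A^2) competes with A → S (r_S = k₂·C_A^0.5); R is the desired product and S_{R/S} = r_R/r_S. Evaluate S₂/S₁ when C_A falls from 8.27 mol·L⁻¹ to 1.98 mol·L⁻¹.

0.117

S_{R/S} = (k₁/k₂)·C_A^1.5, so S₂/S₁ = (C_{A,2}/C_{A,1})^1.5.
= (1.98/8.27)^1.5 = (0.2394)^1.5 = 0.117.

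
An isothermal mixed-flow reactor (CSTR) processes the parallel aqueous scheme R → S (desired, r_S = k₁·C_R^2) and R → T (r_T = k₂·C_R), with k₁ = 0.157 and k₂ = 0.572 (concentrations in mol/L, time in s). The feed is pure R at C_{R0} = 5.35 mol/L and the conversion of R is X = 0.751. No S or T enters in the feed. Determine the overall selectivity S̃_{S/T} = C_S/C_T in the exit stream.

0.366

Exit C_R = C_{R0}(1−X) = 5.35×0.249 = 1.332 mol/L.
A CSTR operates uniformly at the exit composition, giving r_S = 0.2786 and r_T = 0.7620 (each k·C_R^n at C_R = 1.332).
Overall selectivity = C_S/C_T = r_Sτ/(r_Tτ) = r_S/r_T = 0.366.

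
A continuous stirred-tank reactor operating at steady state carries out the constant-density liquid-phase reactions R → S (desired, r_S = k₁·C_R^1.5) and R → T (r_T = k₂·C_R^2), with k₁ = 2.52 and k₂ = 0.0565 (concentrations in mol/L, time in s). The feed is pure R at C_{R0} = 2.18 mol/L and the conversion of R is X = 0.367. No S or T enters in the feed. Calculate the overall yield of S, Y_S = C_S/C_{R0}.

Exit C_R = C_{R0}(1−X) = 2.18×0.633 = 1.380 mol/L.
A CSTR operates uniformly at the exit composition, giving r_S = 4.085 and r_T = 0.1076 (each k·C_R^n at C_R = 1.380).
Fraction of consumed R going to S: r_S/(r_S+r_T) = 0.9743.
C_S = 0.9743·C_{R0}·X = 0.9743×2.18×0.367 = 0.780 mol/L; Y_S = C_S/C_{R0} = 0.358.

0.358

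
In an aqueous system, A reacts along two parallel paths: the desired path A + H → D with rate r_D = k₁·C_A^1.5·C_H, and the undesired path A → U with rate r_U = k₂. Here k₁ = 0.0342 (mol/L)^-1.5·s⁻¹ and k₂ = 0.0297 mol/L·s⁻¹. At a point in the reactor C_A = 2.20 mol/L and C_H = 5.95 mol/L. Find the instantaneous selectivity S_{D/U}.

22.4

S_{D/U} = r_D/r_U = (k₁·C_A^1.5·C_H)/(k₂) = (k₁/k₂)·C_A^1.5·C_H.
= (0.0342×2.200^1.5×5.950) / (0.0297) = 0.6640/0.02970 = 22.4.
Since the desired path is higher order in A, keeping C_A high (PFR or concentrated feed) favours D.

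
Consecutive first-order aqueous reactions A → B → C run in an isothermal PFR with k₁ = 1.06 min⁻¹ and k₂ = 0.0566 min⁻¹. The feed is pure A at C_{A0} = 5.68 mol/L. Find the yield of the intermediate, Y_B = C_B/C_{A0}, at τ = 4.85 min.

For first-order series with pure A initially, C_B(τ) = k₁C_{A0}/(k₂−k₁)·(e^(−k₁τ) − e^(−k₂τ)).
e^(−k₁τ) = e^(−1.06×4.85) = e^(−5.141) = 0.005852; e^(−k₂τ) = e^(−0.2745) = 0.7599.
C_B = 1.06×5.68/(0.0566−1.06) × (0.005852−0.7599) = (-6.000)×(-0.7541) = 4.525 mol/L.
Y_B = C_B/C_{A0} = 4.525/5.68 = 0.797.

0.797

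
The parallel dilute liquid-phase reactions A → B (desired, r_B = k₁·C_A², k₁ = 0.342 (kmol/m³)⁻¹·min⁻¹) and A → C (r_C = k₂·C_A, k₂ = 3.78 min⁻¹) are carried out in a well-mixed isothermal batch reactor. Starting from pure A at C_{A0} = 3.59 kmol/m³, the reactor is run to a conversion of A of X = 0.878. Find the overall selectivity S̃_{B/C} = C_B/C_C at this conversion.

0.176

C_A = C_{A0}(1−X) = 0.4380 kmol/m³.
Along a PFR/batch, dC_C/dC_A = −r_C/(r_B+r_C) = −k₂/(k₂+k₁·C_A).
Integrating from C_{A0} to C_A: C_C = (3.78/0.342)·ln[(3.78+0.342·3.59)/(3.78+0.342·0.438)] = 11.05·ln(5.008/3.930) = 2.679 kmol/m³.
Then C_B = (C_{A0}−C_A) − C_C = 3.152 − 2.679 = 0.4728 kmol/m³.
S̃_{B/C} = C_B/C_C = 0.4728/2.679 = 0.176.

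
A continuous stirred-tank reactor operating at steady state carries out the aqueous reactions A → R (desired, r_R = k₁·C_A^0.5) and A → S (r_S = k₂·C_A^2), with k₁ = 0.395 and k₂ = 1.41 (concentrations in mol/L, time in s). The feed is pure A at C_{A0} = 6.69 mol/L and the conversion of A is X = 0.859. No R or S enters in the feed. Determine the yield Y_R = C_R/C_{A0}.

Exit C_A = C_{A0}(1−X) = 6.69×0.141 = 0.9433 mol/L.
A CSTR operates uniformly at the exit composition, giving r_R = 0.3836 and r_S = 1.255 (each k·C_A^n at C_A = 0.9433).
Fraction of consumed A going to R: r_R/(r_R+r_S) = 0.2342.
C_R = 0.2342·C_{A0}·X = 0.2342×6.69×0.859 = 1.35 mol/L; Y_R = C_R/C_{A0} = 0.201.

0.201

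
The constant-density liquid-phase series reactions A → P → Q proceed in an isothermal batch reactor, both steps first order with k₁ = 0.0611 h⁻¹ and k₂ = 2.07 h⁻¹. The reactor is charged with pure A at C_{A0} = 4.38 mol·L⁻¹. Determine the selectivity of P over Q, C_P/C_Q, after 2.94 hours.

The intermediate concentration in a first-order A→B→C sequence is C_P = k₁C_{A0}(e^(−k₁t) − e^(−k₂t))/(k₂−k₁).
e^(−k₁t) = e^(−0.0611×2.94) = e^(−0.1796) = 0.8356; e^(−k₂t) = e^(−6.086) = 0.002275.
C_P = 0.0611×4.38/(2.07−0.0611) × (0.8356−0.002275) = 0.1332×0.8333 = 0.1110 mol·L⁻¹.
C_A = C_{A0}e^(−k₁t) = 3.660 mol·L⁻¹, so C_Q = C_{A0}−C_A−C_P = 0.6092 mol·L⁻¹; C_P/C_Q = 0.182.

0.182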